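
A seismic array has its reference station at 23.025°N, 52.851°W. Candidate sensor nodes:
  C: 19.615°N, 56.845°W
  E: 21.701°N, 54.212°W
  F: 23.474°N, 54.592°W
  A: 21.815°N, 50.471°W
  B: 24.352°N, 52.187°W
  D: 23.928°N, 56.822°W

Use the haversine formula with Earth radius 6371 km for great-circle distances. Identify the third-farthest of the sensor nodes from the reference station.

A

Distance to each, sorted:
C: 561.1 km
D: 417.2 km
A: 279.2 km
E: 203.1 km
F: 184.7 km
B: 162.3 km
The third-farthest is A at 279.2 km.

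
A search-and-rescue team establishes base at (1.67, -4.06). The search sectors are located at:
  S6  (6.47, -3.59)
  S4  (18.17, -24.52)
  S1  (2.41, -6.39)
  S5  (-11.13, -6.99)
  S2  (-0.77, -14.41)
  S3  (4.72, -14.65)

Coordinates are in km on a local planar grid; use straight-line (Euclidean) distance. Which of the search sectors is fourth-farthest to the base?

S2

Distances from the base ((1.67, -4.06)):
S4: 26.3 km
S5: 13.1 km
S3: 11.0 km
S2: 10.6 km
S6: 4.8 km
S1: 2.4 km
The fourth-farthest is S2 at 10.6 km.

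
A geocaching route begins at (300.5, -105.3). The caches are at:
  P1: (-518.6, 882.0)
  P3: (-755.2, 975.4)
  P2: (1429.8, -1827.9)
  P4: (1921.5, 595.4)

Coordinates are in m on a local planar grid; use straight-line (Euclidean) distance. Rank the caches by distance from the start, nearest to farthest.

Computing each straight-line distance from (300.5, -105.3):
P1 (-518.6, 882.0): 1282.8 m
P3 (-755.2, 975.4): 1510.8 m
P4 (1921.5, 595.4): 1766.0 m
P2 (1429.8, -1827.9): 2059.8 m

P1, P3, P4, P2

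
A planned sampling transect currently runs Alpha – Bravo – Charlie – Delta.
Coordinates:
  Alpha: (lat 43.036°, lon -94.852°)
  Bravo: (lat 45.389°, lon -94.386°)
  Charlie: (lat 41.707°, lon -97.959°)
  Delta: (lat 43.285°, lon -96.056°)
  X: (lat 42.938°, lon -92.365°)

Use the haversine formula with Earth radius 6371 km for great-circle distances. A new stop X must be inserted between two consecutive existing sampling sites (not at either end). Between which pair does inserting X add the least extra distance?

between Alpha and Bravo

Added distance for inserting X between each consecutive pair:
Alpha–Bravo: 254.9 km
Bravo–Charlie: 295.9 km
Charlie–Delta: 547.0 km
Smallest added distance is 254.9 km, inserting between Alpha and Bravo.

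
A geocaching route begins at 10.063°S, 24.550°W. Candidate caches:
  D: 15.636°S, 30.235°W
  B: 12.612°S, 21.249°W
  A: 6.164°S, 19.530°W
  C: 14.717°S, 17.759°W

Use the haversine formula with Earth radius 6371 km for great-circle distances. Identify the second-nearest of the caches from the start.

Distance to each, sorted:
B: 458.1 km
A: 702.3 km
D: 873.8 km
C: 900.8 km
The second-nearest is A at 702.3 km.

A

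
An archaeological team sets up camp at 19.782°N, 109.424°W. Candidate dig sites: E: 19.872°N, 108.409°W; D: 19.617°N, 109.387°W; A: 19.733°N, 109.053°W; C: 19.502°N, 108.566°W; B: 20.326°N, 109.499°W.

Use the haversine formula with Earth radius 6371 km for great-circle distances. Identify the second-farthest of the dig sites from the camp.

C

Distances from the camp (19.782°N, 109.424°W):
E: 106.6 km
C: 95.1 km
B: 61.0 km
A: 39.2 km
D: 18.8 km
The second-farthest is C at 95.1 km.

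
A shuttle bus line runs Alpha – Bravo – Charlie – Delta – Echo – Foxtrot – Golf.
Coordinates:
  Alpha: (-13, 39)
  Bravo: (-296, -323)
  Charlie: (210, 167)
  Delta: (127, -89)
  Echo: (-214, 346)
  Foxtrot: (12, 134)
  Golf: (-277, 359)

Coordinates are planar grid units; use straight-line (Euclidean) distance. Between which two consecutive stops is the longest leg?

Bravo–Charlie

Leg distances:
Alpha→Bravo: 459.5
Bravo→Charlie: 704.4
Charlie→Delta: 269.1
Delta→Echo: 552.7
Echo→Foxtrot: 309.9
Foxtrot→Golf: 366.3
The longest leg is Bravo–Charlie at 704.4.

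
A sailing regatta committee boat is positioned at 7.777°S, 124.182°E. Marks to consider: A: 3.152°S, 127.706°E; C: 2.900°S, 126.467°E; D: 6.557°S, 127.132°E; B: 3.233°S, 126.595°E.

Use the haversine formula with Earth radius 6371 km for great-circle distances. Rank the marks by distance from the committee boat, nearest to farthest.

D, B, C, A

Computing each great-circle distance from 7.777°S, 124.182°E:
D 6.557°S, 127.132°E: 352.6 km
B 3.233°S, 126.595°E: 571.5 km
C 2.900°S, 126.467°E: 598.4 km
A 3.152°S, 127.706°E: 645.4 km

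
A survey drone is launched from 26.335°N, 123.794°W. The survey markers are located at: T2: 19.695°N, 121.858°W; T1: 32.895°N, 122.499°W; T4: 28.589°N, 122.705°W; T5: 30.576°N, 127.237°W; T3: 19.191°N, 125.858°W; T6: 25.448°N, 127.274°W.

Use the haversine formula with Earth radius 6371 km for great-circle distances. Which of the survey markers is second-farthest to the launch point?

Distances from the launch point (26.335°N, 123.794°W):
T3: 822.0 km
T2: 764.4 km
T1: 740.1 km
T5: 579.3 km
T6: 361.8 km
T4: 272.7 km
The second-farthest is T2 at 764.4 km.

T2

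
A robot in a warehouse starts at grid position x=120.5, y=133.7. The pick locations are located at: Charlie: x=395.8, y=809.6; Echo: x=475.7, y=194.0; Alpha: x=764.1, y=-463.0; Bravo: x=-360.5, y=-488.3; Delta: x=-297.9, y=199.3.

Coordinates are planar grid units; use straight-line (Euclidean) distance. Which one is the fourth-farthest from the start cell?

Distances from the start cell (x=120.5, y=133.7):
Alpha: 877.7
Bravo: 786.3
Charlie: 729.8
Delta: 423.5
Echo: 360.3
The fourth-farthest is Delta at 423.5.

Delta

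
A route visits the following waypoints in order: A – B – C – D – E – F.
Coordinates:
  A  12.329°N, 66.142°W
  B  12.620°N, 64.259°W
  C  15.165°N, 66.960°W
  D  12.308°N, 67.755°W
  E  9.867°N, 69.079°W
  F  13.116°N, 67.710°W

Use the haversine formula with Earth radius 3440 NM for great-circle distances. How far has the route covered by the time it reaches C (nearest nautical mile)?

331 NM

Leg distances:
A→B: 111.8 NM  (cumulative 111.8 NM)
B→C: 219.4 NM  (cumulative 331.1 NM)
Cumulative distance at C ≈ 331 NM.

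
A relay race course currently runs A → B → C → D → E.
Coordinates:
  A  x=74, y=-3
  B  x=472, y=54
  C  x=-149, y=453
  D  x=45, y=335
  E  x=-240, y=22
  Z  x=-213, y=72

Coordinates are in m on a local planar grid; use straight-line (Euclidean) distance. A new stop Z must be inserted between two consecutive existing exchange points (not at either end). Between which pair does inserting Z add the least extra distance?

Added distance for inserting Z between each consecutive pair:
A–B: 579.8 m
B–C: 333.4 m
C–D: 527.7 m
D–E: 1.9 m
Smallest added distance is 1.9 m, inserting between D and E.

between D and E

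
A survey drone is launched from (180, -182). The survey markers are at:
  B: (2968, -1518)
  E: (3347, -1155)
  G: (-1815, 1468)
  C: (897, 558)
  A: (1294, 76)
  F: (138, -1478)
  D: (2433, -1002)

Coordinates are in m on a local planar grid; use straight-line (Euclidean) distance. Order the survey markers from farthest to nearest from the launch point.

Distances from the launch point:
E (3347, -1155): 3313.1 m
B (2968, -1518): 3091.6 m
G (-1815, 1468): 2588.9 m
D (2433, -1002): 2397.6 m
F (138, -1478): 1296.7 m
A (1294, 76): 1143.5 m
C (897, 558): 1030.4 m

E, B, G, D, F, A, C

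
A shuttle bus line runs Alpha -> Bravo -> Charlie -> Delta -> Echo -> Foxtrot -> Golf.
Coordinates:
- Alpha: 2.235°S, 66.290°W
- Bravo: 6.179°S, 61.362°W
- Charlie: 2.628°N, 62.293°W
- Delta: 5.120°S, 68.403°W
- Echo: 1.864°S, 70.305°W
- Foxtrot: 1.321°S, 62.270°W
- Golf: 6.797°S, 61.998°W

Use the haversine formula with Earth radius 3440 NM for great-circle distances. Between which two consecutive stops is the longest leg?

Leg distances:
Alpha→Bravo: 378.3 NM
Bravo→Charlie: 531.7 NM
Charlie→Delta: 592.2 NM
Delta→Echo: 226.3 NM
Echo→Foxtrot: 483.3 NM
Foxtrot→Golf: 329.2 NM
The longest leg is Charlie–Delta at 592.2 NM.

Charlie–Delta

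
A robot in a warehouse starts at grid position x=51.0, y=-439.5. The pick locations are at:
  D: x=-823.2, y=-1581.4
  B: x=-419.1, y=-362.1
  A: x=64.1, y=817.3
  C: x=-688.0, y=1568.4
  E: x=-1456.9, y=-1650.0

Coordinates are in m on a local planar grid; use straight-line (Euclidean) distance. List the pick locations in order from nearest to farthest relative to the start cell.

Distance from the start cell at x=51.0, y=-439.5 to each:
B x=-419.1, y=-362.1: 476.4 m
A x=64.1, y=817.3: 1256.9 m
D x=-823.2, y=-1581.4: 1438.1 m
E x=-1456.9, y=-1650.0: 1933.7 m
C x=-688.0, y=1568.4: 2139.6 m

B, A, D, E, C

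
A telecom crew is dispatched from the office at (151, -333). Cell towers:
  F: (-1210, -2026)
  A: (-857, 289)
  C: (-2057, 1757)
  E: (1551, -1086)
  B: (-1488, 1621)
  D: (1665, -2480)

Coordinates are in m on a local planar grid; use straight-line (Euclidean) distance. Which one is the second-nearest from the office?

Distances from the office ((151, -333)):
A: 1184.5 m
E: 1589.7 m
F: 2172.2 m
B: 2550.4 m
D: 2627.1 m
C: 3040.3 m
The second-nearest is E at 1589.7 m.

E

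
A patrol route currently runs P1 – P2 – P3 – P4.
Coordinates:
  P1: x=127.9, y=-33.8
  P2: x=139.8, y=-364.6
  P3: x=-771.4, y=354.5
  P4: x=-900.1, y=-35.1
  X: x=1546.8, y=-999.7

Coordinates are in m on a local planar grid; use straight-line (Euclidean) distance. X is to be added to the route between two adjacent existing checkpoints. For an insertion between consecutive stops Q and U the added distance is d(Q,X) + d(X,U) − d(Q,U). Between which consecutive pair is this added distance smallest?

Added distance for inserting X between each consecutive pair:
P1–P2: 2929.1 m
P2–P3: 3067.7 m
P3–P4: 4904.6 m
Smallest added distance is 2929.1 m, inserting between P1 and P2.

between P1 and P2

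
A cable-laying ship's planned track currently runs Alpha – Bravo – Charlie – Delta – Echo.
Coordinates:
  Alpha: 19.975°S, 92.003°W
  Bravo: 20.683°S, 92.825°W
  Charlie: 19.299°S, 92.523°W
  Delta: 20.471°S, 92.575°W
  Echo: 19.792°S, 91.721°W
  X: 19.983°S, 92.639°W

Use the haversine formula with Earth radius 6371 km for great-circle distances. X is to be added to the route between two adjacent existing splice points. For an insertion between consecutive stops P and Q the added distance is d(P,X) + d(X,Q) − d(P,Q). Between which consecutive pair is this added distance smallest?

between Bravo and Charlie

Added distance for inserting X between each consecutive pair:
Alpha–Bravo: 30.3 km
Bravo–Charlie: 0.1 km
Charlie–Delta: 1.3 km
Delta–Echo: 36.2 km
Smallest added distance is 0.1 km, inserting between Bravo and Charlie.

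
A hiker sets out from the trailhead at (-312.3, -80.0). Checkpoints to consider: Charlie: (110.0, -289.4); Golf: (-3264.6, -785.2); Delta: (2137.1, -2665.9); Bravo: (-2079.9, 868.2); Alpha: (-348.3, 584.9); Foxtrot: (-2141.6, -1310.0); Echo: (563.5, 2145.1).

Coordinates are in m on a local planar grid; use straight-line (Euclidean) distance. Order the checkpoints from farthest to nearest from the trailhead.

Delta, Golf, Echo, Foxtrot, Bravo, Alpha, Charlie

Distance from the trailhead at (-312.3, -80.0) to each:
Delta (2137.1, -2665.9): 3561.8 m
Golf (-3264.6, -785.2): 3035.4 m
Echo (563.5, 2145.1): 2391.3 m
Foxtrot (-2141.6, -1310.0): 2204.4 m
Bravo (-2079.9, 868.2): 2005.9 m
Alpha (-348.3, 584.9): 665.9 m
Charlie (110.0, -289.4): 471.4 m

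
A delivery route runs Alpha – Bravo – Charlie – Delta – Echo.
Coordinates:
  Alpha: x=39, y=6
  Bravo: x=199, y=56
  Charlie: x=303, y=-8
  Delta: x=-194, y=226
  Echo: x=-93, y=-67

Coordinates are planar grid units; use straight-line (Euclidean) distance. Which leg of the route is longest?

Leg distances:
Alpha→Bravo: 167.6
Bravo→Charlie: 122.1
Charlie→Delta: 549.3
Delta→Echo: 309.9
The longest leg is Charlie–Delta at 549.3.

Charlie–Delta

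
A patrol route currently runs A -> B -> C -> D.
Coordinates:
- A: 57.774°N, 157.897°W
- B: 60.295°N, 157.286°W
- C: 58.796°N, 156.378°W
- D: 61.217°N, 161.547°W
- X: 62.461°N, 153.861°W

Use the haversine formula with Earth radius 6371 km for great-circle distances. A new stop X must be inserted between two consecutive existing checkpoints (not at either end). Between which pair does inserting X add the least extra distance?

between C and D

Added distance for inserting X between each consecutive pair:
A–B: 586.4 km
B–C: 557.6 km
C–D: 462.5 km
Smallest added distance is 462.5 km, inserting between C and D.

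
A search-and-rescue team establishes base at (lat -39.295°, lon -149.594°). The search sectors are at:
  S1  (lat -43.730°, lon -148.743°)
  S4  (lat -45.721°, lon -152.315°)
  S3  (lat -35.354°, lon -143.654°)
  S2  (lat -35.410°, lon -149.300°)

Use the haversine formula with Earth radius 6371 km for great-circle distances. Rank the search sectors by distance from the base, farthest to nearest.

Computing each great-circle distance from (lat -39.295°, lon -149.594°):
S4 (lat -45.721°, lon -152.315°): 748.4 km
S3 (lat -35.354°, lon -143.654°): 683.8 km
S1 (lat -43.730°, lon -148.743°): 498.2 km
S2 (lat -35.410°, lon -149.300°): 432.8 km

S4, S3, S1, S2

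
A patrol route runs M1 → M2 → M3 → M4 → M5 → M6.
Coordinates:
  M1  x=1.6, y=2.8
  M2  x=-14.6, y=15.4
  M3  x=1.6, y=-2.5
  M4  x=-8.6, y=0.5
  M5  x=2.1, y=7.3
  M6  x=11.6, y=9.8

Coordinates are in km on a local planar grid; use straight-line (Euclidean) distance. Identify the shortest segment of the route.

Leg distances:
M1→M2: 20.5 km
M2→M3: 24.1 km
M3→M4: 10.6 km
M4→M5: 12.7 km
M5→M6: 9.8 km
The shortest leg is M5–M6 at 9.8 km.

M5–M6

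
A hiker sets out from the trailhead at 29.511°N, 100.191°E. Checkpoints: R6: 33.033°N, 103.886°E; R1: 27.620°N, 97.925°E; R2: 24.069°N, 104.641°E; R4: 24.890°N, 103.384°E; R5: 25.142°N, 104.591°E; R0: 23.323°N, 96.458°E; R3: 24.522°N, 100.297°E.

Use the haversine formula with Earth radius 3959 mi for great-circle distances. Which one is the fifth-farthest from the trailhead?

R3

Distances from the trailhead (29.511°N, 100.191°E):
R0: 485.9 mi
R2: 465.4 mi
R5: 405.0 mi
R4: 374.7 mi
R3: 344.8 mi
R6: 326.8 mi
R1: 189.7 mi
The fifth-farthest is R3 at 344.8 mi.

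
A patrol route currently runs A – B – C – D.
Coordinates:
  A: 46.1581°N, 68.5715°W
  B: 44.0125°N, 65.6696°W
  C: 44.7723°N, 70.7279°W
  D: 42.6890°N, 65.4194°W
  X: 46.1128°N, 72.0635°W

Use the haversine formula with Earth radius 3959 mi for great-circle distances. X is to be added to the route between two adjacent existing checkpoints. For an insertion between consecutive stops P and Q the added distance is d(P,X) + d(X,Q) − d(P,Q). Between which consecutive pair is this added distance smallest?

between B and C

Added distance for inserting X between each consecutive pair:
A–B: 306.3 mi
B–C: 201.9 mi
C–D: 215.7 mi
Smallest added distance is 201.9 mi, inserting between B and C.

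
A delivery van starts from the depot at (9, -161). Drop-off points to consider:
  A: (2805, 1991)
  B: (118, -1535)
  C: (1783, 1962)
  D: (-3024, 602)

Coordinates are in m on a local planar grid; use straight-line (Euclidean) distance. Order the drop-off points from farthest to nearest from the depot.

Computing each straight-line distance from (9, -161):
A (2805, 1991): 3528.3 m
D (-3024, 602): 3127.5 m
C (1783, 1962): 2766.6 m
B (118, -1535): 1378.3 m

A, D, C, B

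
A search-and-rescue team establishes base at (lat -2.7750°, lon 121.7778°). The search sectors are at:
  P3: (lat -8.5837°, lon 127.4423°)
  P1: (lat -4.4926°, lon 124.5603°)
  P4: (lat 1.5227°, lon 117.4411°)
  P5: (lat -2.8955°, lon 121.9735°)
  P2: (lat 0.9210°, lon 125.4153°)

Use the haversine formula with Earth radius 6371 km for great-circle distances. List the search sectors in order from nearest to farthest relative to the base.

Computing each great-circle distance from (lat -2.7750°, lon 121.7778°):
P5 (lat -2.8955°, lon 121.9735°): 25.5 km
P1 (lat -4.4926°, lon 124.5603°): 363.1 km
P2 (lat 0.9210°, lon 125.4153°): 576.5 km
P4 (lat 1.5227°, lon 117.4411°): 678.8 km
P3 (lat -8.5837°, lon 127.4423°): 899.8 km

P5, P1, P2, P4, P3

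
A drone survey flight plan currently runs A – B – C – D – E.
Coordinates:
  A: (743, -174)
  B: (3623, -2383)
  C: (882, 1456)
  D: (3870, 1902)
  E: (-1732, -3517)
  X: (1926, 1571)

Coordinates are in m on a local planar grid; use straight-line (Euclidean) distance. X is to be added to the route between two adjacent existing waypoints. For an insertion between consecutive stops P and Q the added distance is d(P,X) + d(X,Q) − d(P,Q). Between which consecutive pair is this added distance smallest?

between C and D

Added distance for inserting X between each consecutive pair:
A–B: 2781.4 m
B–C: 636.0 m
C–D: 1.2 m
D–E: 444.4 m
Smallest added distance is 1.2 m, inserting between C and D.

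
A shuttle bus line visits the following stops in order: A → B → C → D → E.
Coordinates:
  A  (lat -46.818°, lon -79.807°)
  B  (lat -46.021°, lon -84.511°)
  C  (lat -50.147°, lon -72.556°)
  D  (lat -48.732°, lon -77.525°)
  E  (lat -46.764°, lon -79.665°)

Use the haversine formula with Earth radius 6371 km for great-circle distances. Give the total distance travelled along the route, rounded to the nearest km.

Leg distances:
A→B: 371.3 km  (cumulative 371.3 km)
B→C: 998.0 km  (cumulative 1369.2 km)
C→D: 392.1 km  (cumulative 1761.3 km)
D→E: 271.1 km  (cumulative 2032.4 km)
Total route length ≈ 2032 km.

2032 km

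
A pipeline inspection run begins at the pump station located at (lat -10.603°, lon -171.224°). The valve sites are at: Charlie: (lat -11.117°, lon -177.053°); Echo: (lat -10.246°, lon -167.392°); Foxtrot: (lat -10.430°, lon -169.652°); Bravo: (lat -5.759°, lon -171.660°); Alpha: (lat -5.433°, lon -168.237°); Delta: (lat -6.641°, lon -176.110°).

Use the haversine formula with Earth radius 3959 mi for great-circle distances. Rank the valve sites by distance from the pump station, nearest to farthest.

Distances from the pump station:
Foxtrot (lat -10.430°, lon -169.652°): 107.5 mi
Echo (lat -10.246°, lon -167.392°): 261.6 mi
Bravo (lat -5.759°, lon -171.660°): 336.0 mi
Charlie (lat -11.117°, lon -177.053°): 397.1 mi
Alpha (lat -5.433°, lon -168.237°): 411.5 mi
Delta (lat -6.641°, lon -176.110°): 431.6 mi

Foxtrot, Echo, Bravo, Charlie, Alpha, Delta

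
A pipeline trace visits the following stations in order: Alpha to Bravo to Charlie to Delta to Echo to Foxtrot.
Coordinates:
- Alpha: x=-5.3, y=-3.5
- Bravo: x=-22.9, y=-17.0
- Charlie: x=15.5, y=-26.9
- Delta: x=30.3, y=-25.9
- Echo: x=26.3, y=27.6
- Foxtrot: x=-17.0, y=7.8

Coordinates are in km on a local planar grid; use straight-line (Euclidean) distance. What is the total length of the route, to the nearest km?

178 km

Leg distances:
Alpha→Bravo: 22.2 km  (cumulative 22.2 km)
Bravo→Charlie: 39.7 km  (cumulative 61.8 km)
Charlie→Delta: 14.8 km  (cumulative 76.7 km)
Delta→Echo: 53.6 km  (cumulative 130.3 km)
Echo→Foxtrot: 47.6 km  (cumulative 177.9 km)
Total route length ≈ 178 km.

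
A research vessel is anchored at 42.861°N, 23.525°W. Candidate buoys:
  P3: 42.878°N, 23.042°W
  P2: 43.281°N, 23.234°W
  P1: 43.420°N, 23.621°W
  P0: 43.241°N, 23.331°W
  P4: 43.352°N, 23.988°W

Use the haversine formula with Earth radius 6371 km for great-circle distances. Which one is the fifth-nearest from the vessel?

P4

Distances from the vessel (42.861°N, 23.525°W):
P3: 39.4 km
P0: 45.1 km
P2: 52.3 km
P1: 62.6 km
P4: 66.3 km
The fifth-nearest is P4 at 66.3 km.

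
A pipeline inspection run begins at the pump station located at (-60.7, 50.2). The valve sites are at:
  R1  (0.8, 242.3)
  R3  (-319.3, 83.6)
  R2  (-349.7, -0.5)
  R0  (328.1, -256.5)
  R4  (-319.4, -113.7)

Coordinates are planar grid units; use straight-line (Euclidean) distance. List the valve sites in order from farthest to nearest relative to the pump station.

Distance from the pump station at (-60.7, 50.2) to each:
R0 (328.1, -256.5): 495.2
R4 (-319.4, -113.7): 306.2
R2 (-349.7, -0.5): 293.4
R3 (-319.3, 83.6): 260.7
R1 (0.8, 242.3): 201.7

R0, R4, R2, R3, R1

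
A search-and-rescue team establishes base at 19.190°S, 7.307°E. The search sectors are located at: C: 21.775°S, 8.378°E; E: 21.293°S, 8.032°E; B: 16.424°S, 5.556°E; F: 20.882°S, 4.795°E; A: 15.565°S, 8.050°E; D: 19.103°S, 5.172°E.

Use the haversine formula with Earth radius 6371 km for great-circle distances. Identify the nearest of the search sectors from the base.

Distances from the base (19.190°S, 7.307°E):
D: 224.5 km
E: 245.8 km
C: 308.3 km
F: 322.9 km
B: 359.1 km
A: 410.7 km
The nearest is D at 224.5 km.

D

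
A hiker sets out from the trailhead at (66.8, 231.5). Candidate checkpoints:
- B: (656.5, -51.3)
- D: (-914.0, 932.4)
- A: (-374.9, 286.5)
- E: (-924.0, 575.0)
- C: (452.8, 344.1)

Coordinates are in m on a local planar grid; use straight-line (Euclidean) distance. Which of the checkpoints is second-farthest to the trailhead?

Distances from the trailhead ((66.8, 231.5)):
D: 1205.5 m
E: 1048.7 m
B: 654.0 m
A: 445.1 m
C: 402.1 m
The second-farthest is E at 1048.7 m.

E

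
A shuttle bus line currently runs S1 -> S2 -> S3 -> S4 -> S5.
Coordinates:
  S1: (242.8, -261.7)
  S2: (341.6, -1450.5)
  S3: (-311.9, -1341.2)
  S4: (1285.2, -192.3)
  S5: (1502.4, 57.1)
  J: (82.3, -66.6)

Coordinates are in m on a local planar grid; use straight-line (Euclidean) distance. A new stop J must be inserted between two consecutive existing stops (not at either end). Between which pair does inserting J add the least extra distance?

between S1 and S2

Added distance for inserting J between each consecutive pair:
S1–S2: 467.7 m
S2–S3: 2079.6 m
S3–S4: 576.2 m
S4–S5: 2304.2 m
Smallest added distance is 467.7 m, inserting between S1 and S2.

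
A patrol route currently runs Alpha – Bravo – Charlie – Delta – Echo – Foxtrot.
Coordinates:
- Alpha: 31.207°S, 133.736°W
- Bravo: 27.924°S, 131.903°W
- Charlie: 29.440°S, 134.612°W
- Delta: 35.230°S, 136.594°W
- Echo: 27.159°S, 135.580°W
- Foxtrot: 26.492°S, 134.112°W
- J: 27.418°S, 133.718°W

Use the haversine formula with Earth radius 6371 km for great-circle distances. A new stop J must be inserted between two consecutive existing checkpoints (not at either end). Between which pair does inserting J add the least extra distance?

Added distance for inserting J between each consecutive pair:
Alpha–Bravo: 202.9 km
Bravo–Charlie: 115.2 km
Charlie–Delta: 481.5 km
Delta–Echo: 194.1 km
Echo–Foxtrot: 132.9 km
Smallest added distance is 115.2 km, inserting between Bravo and Charlie.

between Bravo and Charlie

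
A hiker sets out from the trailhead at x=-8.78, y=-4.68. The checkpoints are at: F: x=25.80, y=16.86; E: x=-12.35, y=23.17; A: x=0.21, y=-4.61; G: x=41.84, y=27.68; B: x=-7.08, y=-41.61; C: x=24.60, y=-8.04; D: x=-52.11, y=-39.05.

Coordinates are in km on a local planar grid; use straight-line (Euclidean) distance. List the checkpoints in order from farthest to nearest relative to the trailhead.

Distances from the trailhead:
G x=41.84, y=27.68: 60.1 km
D x=-52.11, y=-39.05: 55.3 km
F x=25.80, y=16.86: 40.7 km
B x=-7.08, y=-41.61: 37.0 km
C x=24.60, y=-8.04: 33.5 km
E x=-12.35, y=23.17: 28.1 km
A x=0.21, y=-4.61: 9.0 km

G, D, F, B, C, E, A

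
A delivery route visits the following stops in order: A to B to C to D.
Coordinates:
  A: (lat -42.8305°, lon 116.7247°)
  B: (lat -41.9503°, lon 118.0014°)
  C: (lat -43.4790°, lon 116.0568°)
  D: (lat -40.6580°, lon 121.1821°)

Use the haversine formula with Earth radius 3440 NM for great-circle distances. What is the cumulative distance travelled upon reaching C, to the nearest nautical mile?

203 NM

Leg distances:
A→B: 77.4 NM  (cumulative 77.4 NM)
B→C: 125.6 NM  (cumulative 203.1 NM)
Cumulative distance at C ≈ 203 NM.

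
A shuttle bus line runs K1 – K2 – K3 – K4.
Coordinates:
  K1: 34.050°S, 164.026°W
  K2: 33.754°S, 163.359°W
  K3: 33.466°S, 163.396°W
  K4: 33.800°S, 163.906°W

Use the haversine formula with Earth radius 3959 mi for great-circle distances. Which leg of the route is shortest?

Leg distances:
K1→K2: 43.4 mi
K2→K3: 20.0 mi
K3→K4: 37.3 mi
The shortest leg is K2–K3 at 20.0 mi.

K2–K3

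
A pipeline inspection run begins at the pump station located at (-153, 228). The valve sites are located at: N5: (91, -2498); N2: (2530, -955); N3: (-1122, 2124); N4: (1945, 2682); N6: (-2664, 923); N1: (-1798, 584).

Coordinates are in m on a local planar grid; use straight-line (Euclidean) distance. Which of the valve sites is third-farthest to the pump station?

Distances from the pump station ((-153, 228)):
N4: 3228.6 m
N2: 2932.2 m
N5: 2736.9 m
N6: 2605.4 m
N3: 2129.3 m
N1: 1683.1 m
The third-farthest is N5 at 2736.9 m.

N5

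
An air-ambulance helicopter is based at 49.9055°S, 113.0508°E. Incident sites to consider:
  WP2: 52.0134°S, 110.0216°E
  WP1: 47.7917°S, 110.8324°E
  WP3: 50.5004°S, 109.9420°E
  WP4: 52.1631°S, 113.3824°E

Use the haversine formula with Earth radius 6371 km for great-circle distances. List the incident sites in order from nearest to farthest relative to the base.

Computing each great-circle distance from 49.9055°S, 113.0508°E:
WP3 50.5004°S, 109.9420°E: 230.9 km
WP4 52.1631°S, 113.3824°E: 252.1 km
WP1 47.7917°S, 110.8324°E: 285.6 km
WP2 52.0134°S, 110.0216°E: 316.1 km

WP3, WP4, WP1, WP2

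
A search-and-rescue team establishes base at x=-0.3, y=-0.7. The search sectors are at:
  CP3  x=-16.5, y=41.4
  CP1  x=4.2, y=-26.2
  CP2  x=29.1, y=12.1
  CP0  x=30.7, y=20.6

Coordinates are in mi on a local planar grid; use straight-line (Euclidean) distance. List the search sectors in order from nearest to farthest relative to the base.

CP1, CP2, CP0, CP3

Distances from the base:
CP1 x=4.2, y=-26.2: 25.9 mi
CP2 x=29.1, y=12.1: 32.1 mi
CP0 x=30.7, y=20.6: 37.6 mi
CP3 x=-16.5, y=41.4: 45.1 mi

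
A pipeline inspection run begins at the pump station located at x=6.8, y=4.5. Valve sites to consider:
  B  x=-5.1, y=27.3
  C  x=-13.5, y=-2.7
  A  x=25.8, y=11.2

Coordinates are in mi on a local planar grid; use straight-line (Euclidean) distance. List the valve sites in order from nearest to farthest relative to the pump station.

A, C, B

Distances from the pump station:
A x=25.8, y=11.2: 20.1 mi
C x=-13.5, y=-2.7: 21.5 mi
B x=-5.1, y=27.3: 25.7 mi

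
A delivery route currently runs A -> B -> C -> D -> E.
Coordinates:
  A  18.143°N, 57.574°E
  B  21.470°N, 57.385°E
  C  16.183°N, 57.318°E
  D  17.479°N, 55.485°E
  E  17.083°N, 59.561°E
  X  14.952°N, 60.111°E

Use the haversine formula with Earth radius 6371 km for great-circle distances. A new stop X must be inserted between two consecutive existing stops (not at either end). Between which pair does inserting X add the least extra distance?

Added distance for inserting X between each consecutive pair:
A–B: 855.4 km
B–C: 520.9 km
C–D: 654.7 km
D–E: 377.3 km
Smallest added distance is 377.3 km, inserting between D and E.

between D and E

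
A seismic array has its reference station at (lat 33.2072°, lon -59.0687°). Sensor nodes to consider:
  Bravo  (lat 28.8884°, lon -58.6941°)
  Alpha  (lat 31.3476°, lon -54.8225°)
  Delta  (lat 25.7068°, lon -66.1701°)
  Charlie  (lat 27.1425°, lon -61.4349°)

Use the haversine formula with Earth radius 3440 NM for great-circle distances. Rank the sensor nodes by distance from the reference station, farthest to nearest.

Delta, Charlie, Bravo, Alpha

Distance from the reference station at (lat 33.2072°, lon -59.0687°) to each:
Delta (lat 25.7068°, lon -66.1701°): 583.3 NM
Charlie (lat 27.1425°, lon -61.4349°): 384.2 NM
Bravo (lat 28.8884°, lon -58.6941°): 260.0 NM
Alpha (lat 31.3476°, lon -54.8225°): 242.7 NM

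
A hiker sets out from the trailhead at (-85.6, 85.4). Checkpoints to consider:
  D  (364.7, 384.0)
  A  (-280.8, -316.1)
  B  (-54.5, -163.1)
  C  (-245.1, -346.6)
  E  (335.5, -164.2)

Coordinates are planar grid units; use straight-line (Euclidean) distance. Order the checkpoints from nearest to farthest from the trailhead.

Computing each straight-line distance from (-85.6, 85.4):
B (-54.5, -163.1): 250.4
A (-280.8, -316.1): 446.4
C (-245.1, -346.6): 460.5
E (335.5, -164.2): 489.5
D (364.7, 384.0): 540.3

B, A, C, E, D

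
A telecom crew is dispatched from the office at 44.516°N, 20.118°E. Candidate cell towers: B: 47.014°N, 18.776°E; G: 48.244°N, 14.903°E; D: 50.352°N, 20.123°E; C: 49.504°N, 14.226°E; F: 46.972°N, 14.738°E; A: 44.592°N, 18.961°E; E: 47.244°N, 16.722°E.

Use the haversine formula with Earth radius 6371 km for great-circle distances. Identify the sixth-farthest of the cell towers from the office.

B

Distance to each, sorted:
C: 711.7 km
D: 648.9 km
G: 575.8 km
F: 498.7 km
E: 401.3 km
B: 296.6 km
A: 92.1 km
The sixth-farthest is B at 296.6 km.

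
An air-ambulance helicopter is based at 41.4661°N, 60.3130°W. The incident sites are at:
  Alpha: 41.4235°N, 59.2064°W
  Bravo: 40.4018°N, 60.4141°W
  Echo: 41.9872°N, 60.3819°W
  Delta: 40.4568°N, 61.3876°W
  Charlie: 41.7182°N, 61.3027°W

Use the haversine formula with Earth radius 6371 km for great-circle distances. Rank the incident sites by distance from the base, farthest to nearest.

Delta, Bravo, Alpha, Charlie, Echo

Distance from the base at 41.4661°N, 60.3130°W to each:
Delta 40.4568°N, 61.3876°W: 144.0 km
Bravo 40.4018°N, 60.4141°W: 118.6 km
Alpha 41.4235°N, 59.2064°W: 92.4 km
Charlie 41.7182°N, 61.3027°W: 86.9 km
Echo 41.9872°N, 60.3819°W: 58.2 km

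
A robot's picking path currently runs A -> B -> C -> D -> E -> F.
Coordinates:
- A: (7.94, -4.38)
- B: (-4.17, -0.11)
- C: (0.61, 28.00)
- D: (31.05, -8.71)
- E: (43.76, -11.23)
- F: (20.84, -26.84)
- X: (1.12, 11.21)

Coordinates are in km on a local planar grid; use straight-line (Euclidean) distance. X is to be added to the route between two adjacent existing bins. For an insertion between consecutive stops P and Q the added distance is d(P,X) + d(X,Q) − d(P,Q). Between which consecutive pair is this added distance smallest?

between B and C

Added distance for inserting X between each consecutive pair:
A–B: 16.7 km
B–C: 0.8 km
C–D: 5.1 km
D–E: 71.2 km
E–F: 63.3 km
Smallest added distance is 0.8 km, inserting between B and C.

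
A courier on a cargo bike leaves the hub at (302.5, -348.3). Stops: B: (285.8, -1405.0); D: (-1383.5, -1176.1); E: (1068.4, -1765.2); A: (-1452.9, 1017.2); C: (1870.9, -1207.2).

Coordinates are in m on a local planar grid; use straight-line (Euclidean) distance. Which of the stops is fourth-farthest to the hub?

E

Distance to each, sorted:
A: 2224.0 m
D: 1878.3 m
C: 1788.2 m
E: 1610.7 m
B: 1056.8 m
The fourth-farthest is E at 1610.7 m.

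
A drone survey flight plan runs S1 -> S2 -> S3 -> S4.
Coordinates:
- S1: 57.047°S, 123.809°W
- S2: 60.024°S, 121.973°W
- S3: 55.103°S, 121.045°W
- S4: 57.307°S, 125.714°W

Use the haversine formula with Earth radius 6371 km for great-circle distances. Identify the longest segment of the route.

S2–S3

Leg distances:
S1→S2: 347.7 km
S2→S3: 550.0 km
S3→S4: 378.6 km
The longest leg is S2–S3 at 550.0 km.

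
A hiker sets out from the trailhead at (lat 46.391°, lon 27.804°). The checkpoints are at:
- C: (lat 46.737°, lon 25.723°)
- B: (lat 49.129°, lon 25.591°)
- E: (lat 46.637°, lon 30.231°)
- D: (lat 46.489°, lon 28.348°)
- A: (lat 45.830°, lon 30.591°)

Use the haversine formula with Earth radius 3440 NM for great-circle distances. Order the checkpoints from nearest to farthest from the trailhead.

Computing each great-circle distance from (lat 46.391°, lon 27.804°):
D (lat 46.489°, lon 28.348°): 23.3 NM
C (lat 46.737°, lon 25.723°): 88.4 NM
E (lat 46.637°, lon 30.231°): 101.4 NM
A (lat 45.830°, lon 30.591°): 120.8 NM
B (lat 49.129°, lon 25.591°): 187.1 NM

D, C, E, A, B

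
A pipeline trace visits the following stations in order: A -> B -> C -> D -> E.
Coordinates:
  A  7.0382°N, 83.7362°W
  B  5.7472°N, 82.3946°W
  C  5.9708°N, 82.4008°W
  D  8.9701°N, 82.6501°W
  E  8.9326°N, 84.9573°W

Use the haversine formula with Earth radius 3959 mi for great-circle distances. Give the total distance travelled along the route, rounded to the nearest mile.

509 mi

Leg distances:
A→B: 128.2 mi  (cumulative 128.2 mi)
B→C: 15.5 mi  (cumulative 143.7 mi)
C→D: 207.9 mi  (cumulative 351.6 mi)
D→E: 157.5 mi  (cumulative 509.1 mi)
Total route length ≈ 509 mi.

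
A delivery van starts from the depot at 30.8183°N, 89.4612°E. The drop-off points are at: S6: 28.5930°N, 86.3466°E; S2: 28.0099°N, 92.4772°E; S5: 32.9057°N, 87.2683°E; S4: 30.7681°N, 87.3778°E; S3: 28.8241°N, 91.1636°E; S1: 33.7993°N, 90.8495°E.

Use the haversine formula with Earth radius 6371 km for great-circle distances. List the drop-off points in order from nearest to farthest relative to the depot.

S4, S3, S5, S1, S6, S2

Computing each great-circle distance from 30.8183°N, 89.4612°E:
S4 30.7681°N, 87.3778°E: 199.1 km
S3 28.8241°N, 91.1636°E: 275.9 km
S5 32.9057°N, 87.2683°E: 311.1 km
S1 33.7993°N, 90.8495°E: 356.2 km
S6 28.5930°N, 86.3466°E: 389.5 km
S2 28.0099°N, 92.4772°E: 427.6 km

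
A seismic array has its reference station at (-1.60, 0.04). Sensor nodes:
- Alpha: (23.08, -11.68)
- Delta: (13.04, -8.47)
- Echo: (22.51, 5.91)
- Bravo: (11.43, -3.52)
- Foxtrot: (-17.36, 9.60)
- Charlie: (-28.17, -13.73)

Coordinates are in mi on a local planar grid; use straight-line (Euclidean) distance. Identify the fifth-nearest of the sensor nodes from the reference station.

Distance to each, sorted:
Bravo: 13.5 mi
Delta: 16.9 mi
Foxtrot: 18.4 mi
Echo: 24.8 mi
Alpha: 27.3 mi
Charlie: 29.9 mi
The fifth-nearest is Alpha at 27.3 mi.

Alpha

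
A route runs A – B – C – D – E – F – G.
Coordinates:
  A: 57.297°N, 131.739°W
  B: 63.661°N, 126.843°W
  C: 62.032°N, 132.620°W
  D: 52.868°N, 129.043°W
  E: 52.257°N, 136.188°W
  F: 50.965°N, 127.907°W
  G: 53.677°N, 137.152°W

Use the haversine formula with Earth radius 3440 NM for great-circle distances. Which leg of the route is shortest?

Leg distances:
A→B: 408.3 NM
B→C: 186.0 NM
C→D: 562.0 NM
D→E: 263.2 NM
E→F: 318.1 NM
F→G: 375.9 NM
The shortest leg is B–C at 186.0 NM.

B–C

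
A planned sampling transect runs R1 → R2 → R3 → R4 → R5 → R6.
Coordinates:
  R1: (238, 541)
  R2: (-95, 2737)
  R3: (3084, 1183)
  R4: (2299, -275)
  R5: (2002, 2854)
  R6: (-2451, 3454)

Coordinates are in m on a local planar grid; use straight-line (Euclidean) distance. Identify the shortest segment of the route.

R3–R4

Leg distances:
R1→R2: 2221.1 m
R2→R3: 3538.5 m
R3→R4: 1655.9 m
R4→R5: 3143.1 m
R5→R6: 4493.2 m
The shortest leg is R3–R4 at 1655.9 m.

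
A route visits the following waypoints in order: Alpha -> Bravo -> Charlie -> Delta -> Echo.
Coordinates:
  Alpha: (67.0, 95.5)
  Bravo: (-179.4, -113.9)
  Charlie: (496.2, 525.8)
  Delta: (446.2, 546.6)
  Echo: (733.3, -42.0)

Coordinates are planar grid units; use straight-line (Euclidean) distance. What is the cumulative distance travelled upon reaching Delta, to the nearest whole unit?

1308

Leg distances:
Alpha→Bravo: 323.4  (cumulative 323.4)
Bravo→Charlie: 930.4  (cumulative 1253.8)
Charlie→Delta: 54.2  (cumulative 1307.9)
Cumulative distance at Delta ≈ 1308.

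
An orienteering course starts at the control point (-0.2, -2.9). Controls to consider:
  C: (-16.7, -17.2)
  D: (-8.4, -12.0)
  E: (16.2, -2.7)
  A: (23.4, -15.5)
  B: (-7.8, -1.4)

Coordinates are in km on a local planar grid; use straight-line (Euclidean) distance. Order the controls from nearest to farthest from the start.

B, D, E, C, A

Computing each straight-line distance from (-0.2, -2.9):
B (-7.8, -1.4): 7.7 km
D (-8.4, -12.0): 12.2 km
E (16.2, -2.7): 16.4 km
C (-16.7, -17.2): 21.8 km
A (23.4, -15.5): 26.8 km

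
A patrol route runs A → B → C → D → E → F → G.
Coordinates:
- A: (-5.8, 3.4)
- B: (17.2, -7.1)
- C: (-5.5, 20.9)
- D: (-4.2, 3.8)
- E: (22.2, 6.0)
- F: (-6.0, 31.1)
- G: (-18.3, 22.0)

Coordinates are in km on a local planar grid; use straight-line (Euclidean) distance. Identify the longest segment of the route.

Leg distances:
A→B: 25.3 km
B→C: 36.0 km
C→D: 17.1 km
D→E: 26.5 km
E→F: 37.8 km
F→G: 15.3 km
The longest leg is E–F at 37.8 km.

E–F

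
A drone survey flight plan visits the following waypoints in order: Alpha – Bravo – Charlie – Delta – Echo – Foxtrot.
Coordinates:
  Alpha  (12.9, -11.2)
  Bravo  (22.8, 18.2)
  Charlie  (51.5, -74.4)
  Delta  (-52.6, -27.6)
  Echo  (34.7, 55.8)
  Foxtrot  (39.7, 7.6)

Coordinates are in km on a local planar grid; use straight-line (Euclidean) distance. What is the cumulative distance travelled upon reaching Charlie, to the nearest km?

Leg distances:
Alpha→Bravo: 31.0 km  (cumulative 31.0 km)
Bravo→Charlie: 96.9 km  (cumulative 128.0 km)
Cumulative distance at Charlie ≈ 128 km.

128 km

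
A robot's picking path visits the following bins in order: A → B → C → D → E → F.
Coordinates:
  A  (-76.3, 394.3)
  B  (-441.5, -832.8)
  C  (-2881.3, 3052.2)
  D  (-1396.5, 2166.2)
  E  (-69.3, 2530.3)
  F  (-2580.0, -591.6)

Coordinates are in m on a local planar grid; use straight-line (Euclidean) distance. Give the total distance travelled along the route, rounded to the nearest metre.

12979 m

Leg distances:
A→B: 1280.3 m  (cumulative 1280.3 m)
B→C: 4587.6 m  (cumulative 5867.9 m)
C→D: 1729.1 m  (cumulative 7596.9 m)
D→E: 1376.2 m  (cumulative 8973.2 m)
E→F: 4006.2 m  (cumulative 12979.4 m)
Total route length ≈ 12979 m.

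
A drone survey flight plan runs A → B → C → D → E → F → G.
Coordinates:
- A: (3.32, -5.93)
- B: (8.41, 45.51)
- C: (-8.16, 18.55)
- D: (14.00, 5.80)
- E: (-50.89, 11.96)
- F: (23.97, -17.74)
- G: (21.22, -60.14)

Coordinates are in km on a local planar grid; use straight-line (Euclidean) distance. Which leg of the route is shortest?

C–D

Leg distances:
A→B: 51.7 km
B→C: 31.6 km
C→D: 25.6 km
D→E: 65.2 km
E→F: 80.5 km
F→G: 42.5 km
The shortest leg is C–D at 25.6 km.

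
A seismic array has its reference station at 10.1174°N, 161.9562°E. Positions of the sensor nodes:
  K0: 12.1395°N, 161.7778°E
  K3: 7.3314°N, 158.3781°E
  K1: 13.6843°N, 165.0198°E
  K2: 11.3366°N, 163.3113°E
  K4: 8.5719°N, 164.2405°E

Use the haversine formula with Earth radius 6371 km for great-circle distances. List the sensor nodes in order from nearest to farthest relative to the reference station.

Distances from the reference station:
K2 11.3366°N, 163.3113°E: 200.7 km
K0 12.1395°N, 161.7778°E: 225.7 km
K4 8.5719°N, 164.2405°E: 303.9 km
K3 7.3314°N, 158.3781°E: 500.6 km
K1 13.6843°N, 165.0198°E: 518.1 km

K2, K0, K4, K3, K1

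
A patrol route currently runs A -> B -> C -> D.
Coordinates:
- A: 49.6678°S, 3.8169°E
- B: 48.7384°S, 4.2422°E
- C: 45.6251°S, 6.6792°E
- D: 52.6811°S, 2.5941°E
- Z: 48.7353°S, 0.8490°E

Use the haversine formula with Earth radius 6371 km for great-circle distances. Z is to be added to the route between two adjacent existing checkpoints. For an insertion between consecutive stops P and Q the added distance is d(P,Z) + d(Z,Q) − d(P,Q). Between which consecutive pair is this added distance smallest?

between C and D

Added distance for inserting Z between each consecutive pair:
A–B: 380.2 km
B–C: 416.6 km
C–D: 176.9 km
Smallest added distance is 176.9 km, inserting between C and D.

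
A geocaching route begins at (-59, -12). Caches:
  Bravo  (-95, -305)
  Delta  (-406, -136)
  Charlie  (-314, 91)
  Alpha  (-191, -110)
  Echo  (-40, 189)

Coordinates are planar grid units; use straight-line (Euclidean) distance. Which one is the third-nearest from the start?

Charlie

Distance to each, sorted:
Alpha: 164.4
Echo: 201.9
Charlie: 275.0
Bravo: 295.2
Delta: 368.5
The third-nearest is Charlie at 275.0.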